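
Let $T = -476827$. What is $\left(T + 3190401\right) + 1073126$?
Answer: $3786700$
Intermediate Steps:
$\left(T + 3190401\right) + 1073126 = \left(-476827 + 3190401\right) + 1073126 = 2713574 + 1073126 = 3786700$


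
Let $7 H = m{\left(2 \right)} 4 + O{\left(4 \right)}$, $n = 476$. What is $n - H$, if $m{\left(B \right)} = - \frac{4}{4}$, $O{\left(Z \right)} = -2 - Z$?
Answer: $\frac{3342}{7} \approx 477.43$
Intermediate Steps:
$m{\left(B \right)} = -1$ ($m{\left(B \right)} = \left(-4\right) \frac{1}{4} = -1$)
$H = - \frac{10}{7}$ ($H = \frac{\left(-1\right) 4 - 6}{7} = \frac{-4 - 6}{7} = \frac{1}{7} \left(-10\right) = - \frac{10}{7} \approx -1.4286$)
$n - H = 476 - - \frac{10}{7} = 476 + \frac{10}{7} = \frac{3342}{7}$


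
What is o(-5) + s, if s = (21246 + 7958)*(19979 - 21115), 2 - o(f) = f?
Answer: -33175737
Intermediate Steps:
o(f) = 2 - f
s = -33175744 (s = 29204*(-1136) = -33175744)
o(-5) + s = (2 - 1*(-5)) - 33175744 = (2 + 5) - 33175744 = 7 - 33175744 = -33175737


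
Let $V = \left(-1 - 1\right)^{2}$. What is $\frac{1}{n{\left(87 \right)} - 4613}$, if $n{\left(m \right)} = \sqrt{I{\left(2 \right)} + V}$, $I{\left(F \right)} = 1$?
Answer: $- \frac{4613}{21279764} - \frac{\sqrt{5}}{21279764} \approx -0.00021688$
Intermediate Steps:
$V = 4$ ($V = \left(-2\right)^{2} = 4$)
$n{\left(m \right)} = \sqrt{5}$ ($n{\left(m \right)} = \sqrt{1 + 4} = \sqrt{5}$)
$\frac{1}{n{\left(87 \right)} - 4613} = \frac{1}{\sqrt{5} - 4613} = \frac{1}{-4613 + \sqrt{5}}$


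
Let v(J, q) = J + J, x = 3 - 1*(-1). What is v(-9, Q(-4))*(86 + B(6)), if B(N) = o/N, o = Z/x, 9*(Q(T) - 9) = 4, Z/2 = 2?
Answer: -1551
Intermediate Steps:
Z = 4 (Z = 2*2 = 4)
Q(T) = 85/9 (Q(T) = 9 + (⅑)*4 = 9 + 4/9 = 85/9)
x = 4 (x = 3 + 1 = 4)
o = 1 (o = 4/4 = 4*(¼) = 1)
B(N) = 1/N
v(J, q) = 2*J
v(-9, Q(-4))*(86 + B(6)) = (2*(-9))*(86 + 1/6) = -18*(86 + ⅙) = -18*517/6 = -1551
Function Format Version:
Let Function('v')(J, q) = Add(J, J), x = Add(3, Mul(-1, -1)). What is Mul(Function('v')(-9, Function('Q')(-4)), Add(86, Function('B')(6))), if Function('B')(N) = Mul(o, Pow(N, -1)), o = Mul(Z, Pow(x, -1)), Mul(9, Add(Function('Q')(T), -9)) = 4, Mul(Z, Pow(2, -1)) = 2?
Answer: -1551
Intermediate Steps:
Z = 4 (Z = Mul(2, 2) = 4)
Function('Q')(T) = Rational(85, 9) (Function('Q')(T) = Add(9, Mul(Rational(1, 9), 4)) = Add(9, Rational(4, 9)) = Rational(85, 9))
x = 4 (x = Add(3, 1) = 4)
o = 1 (o = Mul(4, Pow(4, -1)) = Mul(4, Rational(1, 4)) = 1)
Function('B')(N) = Pow(N, -1) (Function('B')(N) = Mul(1, Pow(N, -1)) = Pow(N, -1))
Function('v')(J, q) = Mul(2, J)
Mul(Function('v')(-9, Function('Q')(-4)), Add(86, Function('B')(6))) = Mul(Mul(2, -9), Add(86, Pow(6, -1))) = Mul(-18, Add(86, Rational(1, 6))) = Mul(-18, Rational(517, 6)) = -1551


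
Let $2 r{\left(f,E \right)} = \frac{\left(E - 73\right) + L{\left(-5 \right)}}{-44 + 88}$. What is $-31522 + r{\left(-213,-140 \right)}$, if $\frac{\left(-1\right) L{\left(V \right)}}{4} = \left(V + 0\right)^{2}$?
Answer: $- \frac{2774249}{88} \approx -31526.0$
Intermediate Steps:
$L{\left(V \right)} = - 4 V^{2}$ ($L{\left(V \right)} = - 4 \left(V + 0\right)^{2} = - 4 V^{2}$)
$r{\left(f,E \right)} = - \frac{173}{88} + \frac{E}{88}$ ($r{\left(f,E \right)} = \frac{\left(\left(E - 73\right) - 4 \left(-5\right)^{2}\right) \frac{1}{-44 + 88}}{2} = \frac{\left(\left(-73 + E\right) - 100\right) \frac{1}{44}}{2} = \frac{\left(-173 + E\right) \frac{1}{44}}{2} = \frac{- \frac{173}{44} + \frac{E}{44}}{2} = - \frac{173}{88} + \frac{E}{88}$)
$-31522 + r{\left(-213,-140 \right)} = -31522 + \left(- \frac{173}{88} + \frac{1}{88} \left(-140\right)\right) = -31522 - \frac{313}{88} = - \frac{2774249}{88}$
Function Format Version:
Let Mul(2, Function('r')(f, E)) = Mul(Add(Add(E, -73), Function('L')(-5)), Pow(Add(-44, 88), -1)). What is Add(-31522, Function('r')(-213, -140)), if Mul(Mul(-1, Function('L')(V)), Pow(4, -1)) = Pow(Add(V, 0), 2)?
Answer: Rational(-2774249, 88) ≈ -31526.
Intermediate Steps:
Function('L')(V) = Mul(-4, Pow(V, 2)) (Function('L')(V) = Mul(-4, Pow(Add(V, 0), 2)) = Mul(-4, Pow(V, 2)))
Function('r')(f, E) = Add(Rational(-173, 88), Mul(Rational(1, 88), E)) (Function('r')(f, E) = Mul(Rational(1, 2), Mul(Add(Add(E, -73), Mul(-4, Pow(-5, 2))), Pow(Add(-44, 88), -1))) = Mul(Rational(1, 2), Mul(Add(Add(-73, E), Mul(-4, 25)), Pow(44, -1))) = Mul(Rational(1, 2), Mul(Add(Add(-73, E), -100), Rational(1, 44))) = Mul(Rational(1, 2), Mul(Add(-173, E), Rational(1, 44))) = Mul(Rational(1, 2), Add(Rational(-173, 44), Mul(Rational(1, 44), E))) = Add(Rational(-173, 88), Mul(Rational(1, 88), E)))
Add(-31522, Function('r')(-213, -140)) = Add(-31522, Add(Rational(-173, 88), Mul(Rational(1, 88), -140))) = Add(-31522, Add(Rational(-173, 88), Rational(-35, 22))) = Add(-31522, Rational(-313, 88)) = Rational(-2774249, 88)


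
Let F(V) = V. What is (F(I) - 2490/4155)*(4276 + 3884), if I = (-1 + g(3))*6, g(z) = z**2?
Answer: 107140800/277 ≈ 3.8679e+5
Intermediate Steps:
I = 48 (I = (-1 + 3**2)*6 = (-1 + 9)*6 = 8*6 = 48)
(F(I) - 2490/4155)*(4276 + 3884) = (48 - 2490/4155)*(4276 + 3884) = (48 - 2490*1/4155)*8160 = (48 - 166/277)*8160 = (13130/277)*8160 = 107140800/277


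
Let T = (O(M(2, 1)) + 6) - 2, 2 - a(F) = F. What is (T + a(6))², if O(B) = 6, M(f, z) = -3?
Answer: 36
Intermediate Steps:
a(F) = 2 - F
T = 10 (T = (6 + 6) - 2 = 12 - 2 = 10)
(T + a(6))² = (10 + (2 - 1*6))² = (10 + (2 - 6))² = (10 - 4)² = 6² = 36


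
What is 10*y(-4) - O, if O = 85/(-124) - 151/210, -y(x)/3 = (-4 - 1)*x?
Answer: -7793713/13020 ≈ -598.60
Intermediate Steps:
y(x) = 15*x (y(x) = -3*(-4 - 1)*x = -(-15)*x = 15*x)
O = -18287/13020 (O = 85*(-1/124) - 151*1/210 = -85/124 - 151/210 = -18287/13020 ≈ -1.4045)
10*y(-4) - O = 10*(15*(-4)) - 1*(-18287/13020) = 10*(-60) + 18287/13020 = -600 + 18287/13020 = -7793713/13020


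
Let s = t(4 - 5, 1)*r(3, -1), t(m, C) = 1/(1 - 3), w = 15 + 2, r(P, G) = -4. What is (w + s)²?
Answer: 361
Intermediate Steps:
w = 17
t(m, C) = -½ (t(m, C) = 1/(-2) = -½)
s = 2 (s = -½*(-4) = 2)
(w + s)² = (17 + 2)² = 19² = 361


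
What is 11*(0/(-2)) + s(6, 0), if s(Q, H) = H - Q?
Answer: -6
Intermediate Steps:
11*(0/(-2)) + s(6, 0) = 11*(0/(-2)) + (0 - 1*6) = 11*(0*(-½)) + (0 - 6) = 11*0 - 6 = 0 - 6 = -6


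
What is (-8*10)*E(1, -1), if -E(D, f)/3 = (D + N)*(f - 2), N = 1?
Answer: -1440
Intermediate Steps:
E(D, f) = -3*(1 + D)*(-2 + f) (E(D, f) = -3*(D + 1)*(f - 2) = -3*(1 + D)*(-2 + f))
(-8*10)*E(1, -1) = (-8*10)*(6 - 3*(-1) + 6*1 - 3*1*(-1)) = -80*(6 + 3 + 6 + 3) = -80*18 = -1440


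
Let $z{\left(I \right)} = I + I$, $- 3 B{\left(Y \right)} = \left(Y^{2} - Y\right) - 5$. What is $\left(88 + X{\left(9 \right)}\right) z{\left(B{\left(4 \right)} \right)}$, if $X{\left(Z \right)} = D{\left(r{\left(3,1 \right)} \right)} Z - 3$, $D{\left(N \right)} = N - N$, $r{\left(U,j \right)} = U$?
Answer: $- \frac{1190}{3} \approx -396.67$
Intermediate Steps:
$B{\left(Y \right)} = \frac{5}{3} - \frac{Y^{2}}{3} + \frac{Y}{3}$ ($B{\left(Y \right)} = - \frac{\left(Y^{2} - Y\right) - 5}{3} = - \frac{-5 + Y^{2} - Y}{3} = \frac{5}{3} - \frac{Y^{2}}{3} + \frac{Y}{3}$)
$D{\left(N \right)} = 0$
$z{\left(I \right)} = 2 I$
$X{\left(Z \right)} = -3$ ($X{\left(Z \right)} = 0 Z - 3 = 0 - 3 = -3$)
$\left(88 + X{\left(9 \right)}\right) z{\left(B{\left(4 \right)} \right)} = \left(88 - 3\right) 2 \left(\frac{5}{3} - \frac{4^{2}}{3} + \frac{1}{3} \cdot 4\right) = 85 \cdot 2 \left(\frac{5}{3} - \frac{16}{3} + \frac{4}{3}\right) = 85 \cdot 2 \left(- \frac{7}{3}\right) = 85 \left(- \frac{14}{3}\right) = - \frac{1190}{3}$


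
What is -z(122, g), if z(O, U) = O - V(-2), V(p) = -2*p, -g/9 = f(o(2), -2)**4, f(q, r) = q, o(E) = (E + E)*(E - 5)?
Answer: -118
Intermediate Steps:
o(E) = 2*E*(-5 + E) (o(E) = (2*E)*(-5 + E) = 2*E*(-5 + E))
g = -186624 (g = -9*256*(-5 + 2)**4 = -9*(2*2*(-3))**4 = -9*(-12)**4 = -9*20736 = -186624)
z(O, U) = -4 + O (z(O, U) = O - (-2)*(-2) = O - 1*4 = O - 4 = -4 + O)
-z(122, g) = -(-4 + 122) = -1*118 = -118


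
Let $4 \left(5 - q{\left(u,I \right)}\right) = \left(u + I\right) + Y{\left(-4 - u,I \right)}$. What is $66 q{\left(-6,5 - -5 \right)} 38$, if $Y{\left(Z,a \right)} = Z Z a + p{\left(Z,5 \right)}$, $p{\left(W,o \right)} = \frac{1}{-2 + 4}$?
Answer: $- \frac{30723}{2} \approx -15362.0$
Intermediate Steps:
$p{\left(W,o \right)} = \frac{1}{2}$
$Y{\left(Z,a \right)} = \frac{1}{2} + a Z^{2}$ ($Y{\left(Z,a \right)} = Z Z a + \frac{1}{2} = Z^{2} a + \frac{1}{2} = a Z^{2} + \frac{1}{2} = \frac{1}{2} + a Z^{2}$)
$q{\left(u,I \right)} = \frac{39}{8} - \frac{I}{4} - \frac{u}{4} - \frac{I \left(-4 - u\right)^{2}}{4}$ ($q{\left(u,I \right)} = 5 - \frac{\left(u + I\right) + \left(\frac{1}{2} + I \left(-4 - u\right)^{2}\right)}{4} = 5 - \frac{\left(I + u\right) + \left(\frac{1}{2} + I \left(-4 - u\right)^{2}\right)}{4} = 5 - \frac{\frac{1}{2} + I + u + I \left(-4 - u\right)^{2}}{4} = 5 - \left(\frac{1}{8} + \frac{I}{4} + \frac{u}{4} + \frac{I \left(-4 - u\right)^{2}}{4}\right) = \frac{39}{8} - \frac{I}{4} - \frac{u}{4} - \frac{I \left(-4 - u\right)^{2}}{4}$)
$66 q{\left(-6,5 - -5 \right)} 38 = 66 \left(\frac{39}{8} - \frac{5 - -5}{4} - - \frac{3}{2} - \frac{\left(5 - -5\right) \left(4 - 6\right)^{2}}{4}\right) 38 = 66 \left(\frac{39}{8} - \frac{5 + 5}{4} + \frac{3}{2} - \frac{\left(5 + 5\right) \left(-2\right)^{2}}{4}\right) 38 = 66 \left(\frac{39}{8} - \frac{5}{2} + \frac{3}{2} - \frac{5}{2} \cdot 4\right) 38 = 66 \left(\frac{39}{8} - \frac{5}{2} + \frac{3}{2} - 10\right) 38 = 66 \left(- \frac{49}{8}\right) 38 = \left(- \frac{1617}{4}\right) 38 = - \frac{30723}{2}$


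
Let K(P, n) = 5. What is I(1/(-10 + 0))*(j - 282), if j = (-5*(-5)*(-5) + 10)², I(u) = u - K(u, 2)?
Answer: -660093/10 ≈ -66009.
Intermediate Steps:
I(u) = -5 + u (I(u) = u - 1*5 = u - 5 = -5 + u)
j = 13225 (j = (25*(-5) + 10)² = (-125 + 10)² = (-115)² = 13225)
I(1/(-10 + 0))*(j - 282) = (-5 + 1/(-10 + 0))*(13225 - 282) = (-5 + 1/(-10))*12943 = (-5 - ⅒)*12943 = -51/10*12943 = -660093/10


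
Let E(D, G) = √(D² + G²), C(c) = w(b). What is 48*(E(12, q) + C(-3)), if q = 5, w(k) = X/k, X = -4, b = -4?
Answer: 672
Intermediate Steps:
w(k) = -4/k
C(c) = 1 (C(c) = -4/(-4) = -4*(-¼) = 1)
48*(E(12, q) + C(-3)) = 48*(√(12² + 5²) + 1) = 48*(√(144 + 25) + 1) = 48*(√169 + 1) = 48*(13 + 1) = 48*14 = 672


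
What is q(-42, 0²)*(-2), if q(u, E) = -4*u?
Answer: -336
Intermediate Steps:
q(-42, 0²)*(-2) = -4*(-42)*(-2) = 168*(-2) = -336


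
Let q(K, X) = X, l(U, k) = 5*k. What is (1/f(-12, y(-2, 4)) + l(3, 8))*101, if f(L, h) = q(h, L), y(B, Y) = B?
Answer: 48379/12 ≈ 4031.6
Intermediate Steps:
f(L, h) = L
(1/f(-12, y(-2, 4)) + l(3, 8))*101 = (1/(-12) + 5*8)*101 = (-1/12 + 40)*101 = (479/12)*101 = 48379/12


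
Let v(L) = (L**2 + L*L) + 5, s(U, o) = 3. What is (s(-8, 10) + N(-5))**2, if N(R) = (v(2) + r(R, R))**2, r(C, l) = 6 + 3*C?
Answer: 361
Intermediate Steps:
v(L) = 5 + 2*L**2 (v(L) = (L**2 + L**2) + 5 = 2*L**2 + 5 = 5 + 2*L**2)
N(R) = (19 + 3*R)**2 (N(R) = ((5 + 2*2**2) + (6 + 3*R))**2 = ((5 + 2*4) + (6 + 3*R))**2 = ((5 + 8) + (6 + 3*R))**2 = (13 + (6 + 3*R))**2 = (19 + 3*R)**2)
(s(-8, 10) + N(-5))**2 = (3 + (19 + 3*(-5))**2)**2 = (3 + (19 - 15)**2)**2 = (3 + 4**2)**2 = (3 + 16)**2 = 19**2 = 361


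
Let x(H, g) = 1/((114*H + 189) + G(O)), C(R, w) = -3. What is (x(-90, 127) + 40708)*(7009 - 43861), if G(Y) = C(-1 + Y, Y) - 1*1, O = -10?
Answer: -15114224964348/10075 ≈ -1.5002e+9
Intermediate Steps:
G(Y) = -4 (G(Y) = -3 - 1*1 = -3 - 1 = -4)
x(H, g) = 1/(185 + 114*H) (x(H, g) = 1/((114*H + 189) - 4) = 1/((189 + 114*H) - 4) = 1/(185 + 114*H))
(x(-90, 127) + 40708)*(7009 - 43861) = (1/(185 + 114*(-90)) + 40708)*(7009 - 43861) = (1/(185 - 10260) + 40708)*(-36852) = (1/(-10075) + 40708)*(-36852) = (-1/10075 + 40708)*(-36852) = (410133099/10075)*(-36852) = -15114224964348/10075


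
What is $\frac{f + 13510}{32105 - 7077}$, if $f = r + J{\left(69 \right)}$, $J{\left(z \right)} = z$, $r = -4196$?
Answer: $\frac{9383}{25028} \approx 0.3749$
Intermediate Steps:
$f = -4127$ ($f = -4196 + 69 = -4127$)
$\frac{f + 13510}{32105 - 7077} = \frac{-4127 + 13510}{32105 - 7077} = \frac{9383}{25028}$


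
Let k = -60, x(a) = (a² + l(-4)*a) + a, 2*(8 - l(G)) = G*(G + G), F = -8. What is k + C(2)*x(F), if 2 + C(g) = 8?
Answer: 660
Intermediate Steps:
l(G) = 8 - G² (l(G) = 8 - G*(G + G)/2 = 8 - G*2*G/2 = 8 - G²)
x(a) = a² - 7*a (x(a) = (a² + (8 - 1*(-4)²)*a) + a = (a² + (8 - 1*16)*a) + a = (a² + (8 - 16)*a) + a = (a² - 8*a) + a = a² - 7*a)
C(g) = 6 (C(g) = -2 + 8 = 6)
k + C(2)*x(F) = -60 + 6*(-8*(-7 - 8)) = -60 + 6*(-8*(-15)) = -60 + 6*120 = -60 + 720 = 660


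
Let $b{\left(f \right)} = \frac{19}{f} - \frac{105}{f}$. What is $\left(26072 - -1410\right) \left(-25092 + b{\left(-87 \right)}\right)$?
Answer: $- \frac{59990952476}{87} \approx -6.8955 \cdot 10^{8}$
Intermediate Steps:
$b{\left(f \right)} = - \frac{86}{f}$
$\left(26072 - -1410\right) \left(-25092 + b{\left(-87 \right)}\right) = \left(26072 - -1410\right) \left(-25092 - \frac{86}{-87}\right) = \left(26072 + 1410\right) \left(-25092 - - \frac{86}{87}\right) = 27482 \left(-25092 + \frac{86}{87}\right) = 27482 \left(- \frac{2182918}{87}\right) = - \frac{59990952476}{87}$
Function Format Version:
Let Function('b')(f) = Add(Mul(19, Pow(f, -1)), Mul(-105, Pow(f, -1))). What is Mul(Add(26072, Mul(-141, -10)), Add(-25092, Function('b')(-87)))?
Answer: Rational(-59990952476, 87) ≈ -6.8955e+8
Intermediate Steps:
Function('b')(f) = Mul(-86, Pow(f, -1))
Mul(Add(26072, Mul(-141, -10)), Add(-25092, Function('b')(-87))) = Mul(Add(26072, Mul(-141, -10)), Add(-25092, Mul(-86, Pow(-87, -1)))) = Mul(Add(26072, 1410), Add(-25092, Mul(-86, Rational(-1, 87)))) = Mul(27482, Add(-25092, Rational(86, 87))) = Mul(27482, Rational(-2182918, 87)) = Rational(-59990952476, 87)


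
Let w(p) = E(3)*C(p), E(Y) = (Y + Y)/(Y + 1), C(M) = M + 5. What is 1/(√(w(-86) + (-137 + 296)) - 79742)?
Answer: -159484/12717573053 - 5*√6/12717573053 ≈ -1.2541e-5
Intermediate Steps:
C(M) = 5 + M
E(Y) = 2*Y/(1 + Y) (E(Y) = (2*Y)/(1 + Y) = 2*Y/(1 + Y))
w(p) = 15/2 + 3*p/2 (w(p) = (2*3/(1 + 3))*(5 + p) = (2*3/4)*(5 + p) = (2*3*(¼))*(5 + p) = 3*(5 + p)/2 = 15/2 + 3*p/2)
1/(√(w(-86) + (-137 + 296)) - 79742) = 1/(√((15/2 + (3/2)*(-86)) + (-137 + 296)) - 79742) = 1/(√((15/2 - 129) + 159) - 79742) = 1/(√(-243/2 + 159) - 79742) = 1/(√(75/2) - 79742) = 1/(5*√6/2 - 79742) = 1/(-79742 + 5*√6/2)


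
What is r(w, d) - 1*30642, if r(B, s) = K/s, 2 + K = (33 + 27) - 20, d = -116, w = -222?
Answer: -1777255/58 ≈ -30642.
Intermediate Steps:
K = 38 (K = -2 + ((33 + 27) - 20) = -2 + (60 - 20) = -2 + 40 = 38)
r(B, s) = 38/s
r(w, d) - 1*30642 = 38/(-116) - 1*30642 = 38*(-1/116) - 30642 = -19/58 - 30642 = -1777255/58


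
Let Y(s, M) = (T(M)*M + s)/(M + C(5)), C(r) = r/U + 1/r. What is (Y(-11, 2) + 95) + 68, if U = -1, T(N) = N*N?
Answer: 2297/14 ≈ 164.07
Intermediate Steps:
T(N) = N²
C(r) = 1/r - r (C(r) = r/(-1) + 1/r = r*(-1) + 1/r = -r + 1/r = 1/r - r)
Y(s, M) = (s + M³)/(-24/5 + M) (Y(s, M) = (M²*M + s)/(M + (1/5 - 1*5)) = (M³ + s)/(M + (⅕ - 5)) = (s + M³)/(M - 24/5) = (s + M³)/(-24/5 + M))
(Y(-11, 2) + 95) + 68 = (5*(-11 + 2³)/(-24 + 5*2) + 95) + 68 = (5*(-11 + 8)/(-24 + 10) + 95) + 68 = (5*(-3)/(-14) + 95) + 68 = (5*(-1/14)*(-3) + 95) + 68 = (15/14 + 95) + 68 = 1345/14 + 68 = 2297/14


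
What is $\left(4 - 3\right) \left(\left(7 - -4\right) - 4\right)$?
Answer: $7$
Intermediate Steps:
$\left(4 - 3\right) \left(\left(7 - -4\right) - 4\right) = 1 \left(\left(7 + 4\right) - 4\right) = 1 \left(11 - 4\right) = 1 \cdot 7 = 7$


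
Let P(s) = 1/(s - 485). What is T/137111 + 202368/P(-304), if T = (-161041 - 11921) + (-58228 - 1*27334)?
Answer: -21892287669596/137111 ≈ -1.5967e+8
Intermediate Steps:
T = -258524 (T = -172962 + (-58228 - 27334) = -172962 - 85562 = -258524)
P(s) = 1/(-485 + s)
T/137111 + 202368/P(-304) = -258524/137111 + 202368/(1/(-485 - 304)) = -258524*1/137111 + 202368/(1/(-789)) = -258524/137111 + 202368/(-1/789) = -258524/137111 + 202368*(-789) = -258524/137111 - 159668352 = -21892287669596/137111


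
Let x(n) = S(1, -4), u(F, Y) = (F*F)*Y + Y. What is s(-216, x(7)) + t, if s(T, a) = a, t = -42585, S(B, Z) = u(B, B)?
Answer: -42583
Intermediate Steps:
u(F, Y) = Y + Y*F² (u(F, Y) = F²*Y + Y = Y*F² + Y = Y + Y*F²)
S(B, Z) = B*(1 + B²)
x(n) = 2 (x(n) = 1 + 1³ = 1 + 1 = 2)
s(-216, x(7)) + t = 2 - 42585 = -42583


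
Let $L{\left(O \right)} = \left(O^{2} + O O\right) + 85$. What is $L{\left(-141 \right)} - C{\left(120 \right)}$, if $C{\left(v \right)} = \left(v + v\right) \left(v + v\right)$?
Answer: $-17753$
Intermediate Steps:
$L{\left(O \right)} = 85 + 2 O^{2}$ ($L{\left(O \right)} = \left(O^{2} + O^{2}\right) + 85 = 2 O^{2} + 85 = 85 + 2 O^{2}$)
$C{\left(v \right)} = 4 v^{2}$ ($C{\left(v \right)} = 2 v 2 v = 4 v^{2}$)
$L{\left(-141 \right)} - C{\left(120 \right)} = \left(85 + 2 \left(-141\right)^{2}\right) - 4 \cdot 120^{2} = \left(85 + 2 \cdot 19881\right) - 4 \cdot 14400 = \left(85 + 39762\right) - 57600 = 39847 - 57600 = -17753$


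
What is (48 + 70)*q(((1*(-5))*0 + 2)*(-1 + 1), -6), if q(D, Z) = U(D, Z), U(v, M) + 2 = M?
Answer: -944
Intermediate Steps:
U(v, M) = -2 + M
q(D, Z) = -2 + Z
(48 + 70)*q(((1*(-5))*0 + 2)*(-1 + 1), -6) = (48 + 70)*(-2 - 6) = 118*(-8) = -944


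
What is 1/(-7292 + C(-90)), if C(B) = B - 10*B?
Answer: -1/6482 ≈ -0.00015427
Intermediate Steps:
C(B) = -9*B
1/(-7292 + C(-90)) = 1/(-7292 - 9*(-90)) = 1/(-7292 + 810) = 1/(-6482) = -1/6482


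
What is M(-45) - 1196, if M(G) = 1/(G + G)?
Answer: -107641/90 ≈ -1196.0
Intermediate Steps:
M(G) = 1/(2*G)
M(-45) - 1196 = (½)/(-45) - 1196 = (½)*(-1/45) - 1196 = -1/90 - 1196 = -107641/90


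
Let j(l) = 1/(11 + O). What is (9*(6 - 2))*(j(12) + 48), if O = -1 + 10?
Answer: 8649/5 ≈ 1729.8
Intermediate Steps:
O = 9
j(l) = 1/20 (j(l) = 1/(11 + 9) = 1/20)
(9*(6 - 2))*(j(12) + 48) = (9*(6 - 2))*(1/20 + 48) = (9*4)*(961/20) = 36*(961/20) = 8649/5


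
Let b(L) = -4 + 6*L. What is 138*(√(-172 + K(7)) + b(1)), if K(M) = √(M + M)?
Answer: 276 + 138*√(-172 + √14) ≈ 276.0 + 1790.1*I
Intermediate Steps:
K(M) = √2*√M (K(M) = √(2*M) = √2*√M)
138*(√(-172 + K(7)) + b(1)) = 138*(√(-172 + √2*√7) + (-4 + 6*1)) = 138*(√(-172 + √14) + (-4 + 6)) = 138*(√(-172 + √14) + 2) = 138*(2 + √(-172 + √14)) = 276 + 138*√(-172 + √14)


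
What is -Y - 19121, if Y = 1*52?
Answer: -19173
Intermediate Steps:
Y = 52
-Y - 19121 = -1*52 - 19121 = -52 - 19121 = -19173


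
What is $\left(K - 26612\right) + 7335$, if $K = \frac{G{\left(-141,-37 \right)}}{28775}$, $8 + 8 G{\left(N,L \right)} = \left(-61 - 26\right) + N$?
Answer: $- \frac{1109391409}{57550} \approx -19277.0$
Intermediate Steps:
$G{\left(N,L \right)} = - \frac{95}{8} + \frac{N}{8}$ ($G{\left(N,L \right)} = -1 + \frac{\left(-61 - 26\right) + N}{8} = -1 + \frac{-87 + N}{8} = -1 + \left(- \frac{87}{8} + \frac{N}{8}\right) = - \frac{95}{8} + \frac{N}{8}$)
$K = - \frac{59}{57550}$ ($K = \frac{- \frac{95}{8} + \frac{1}{8} \left(-141\right)}{28775} = \left(- \frac{95}{8} - \frac{141}{8}\right) \frac{1}{28775} = \left(- \frac{59}{2}\right) \frac{1}{28775} = - \frac{59}{57550} \approx -0.0010252$)
$\left(K - 26612\right) + 7335 = \left(- \frac{59}{57550} - 26612\right) + 7335 = - \frac{1531520659}{57550} + 7335 = - \frac{1109391409}{57550}$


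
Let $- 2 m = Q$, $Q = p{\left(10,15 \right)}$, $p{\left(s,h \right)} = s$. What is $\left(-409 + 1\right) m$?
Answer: $2040$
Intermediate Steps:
$Q = 10$
$m = -5$ ($m = \left(- \frac{1}{2}\right) 10 = -5$)
$\left(-409 + 1\right) m = \left(-409 + 1\right) \left(-5\right) = \left(-408\right) \left(-5\right) = 2040$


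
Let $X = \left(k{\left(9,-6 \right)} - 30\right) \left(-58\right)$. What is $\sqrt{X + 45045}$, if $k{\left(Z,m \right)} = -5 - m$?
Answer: $\sqrt{46727} \approx 216.16$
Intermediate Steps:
$X = 1682$ ($X = \left(\left(-5 - -6\right) - 30\right) \left(-58\right) = \left(\left(-5 + 6\right) - 30\right) \left(-58\right) = \left(1 - 30\right) \left(-58\right) = \left(-29\right) \left(-58\right) = 1682$)
$\sqrt{X + 45045} = \sqrt{1682 + 45045} = \sqrt{46727}$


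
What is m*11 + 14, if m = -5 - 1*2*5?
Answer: -151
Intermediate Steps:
m = -15 (m = -5 - 2*5 = -5 - 10 = -15)
m*11 + 14 = -15*11 + 14 = -165 + 14 = -151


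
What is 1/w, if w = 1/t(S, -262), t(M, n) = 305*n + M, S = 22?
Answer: -79888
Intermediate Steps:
t(M, n) = M + 305*n
w = -1/79888 (w = 1/(22 + 305*(-262)) = 1/(22 - 79910) = 1/(-79888) = -1/79888 ≈ -1.2518e-5)
1/w = 1/(-1/79888) = -79888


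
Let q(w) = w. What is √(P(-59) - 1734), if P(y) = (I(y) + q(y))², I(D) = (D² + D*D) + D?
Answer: √46838602 ≈ 6843.9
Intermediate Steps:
I(D) = D + 2*D² (I(D) = (D² + D²) + D = 2*D² + D = D + 2*D²)
P(y) = (y + y*(1 + 2*y))² (P(y) = (y*(1 + 2*y) + y)² = (y + y*(1 + 2*y))²)
√(P(-59) - 1734) = √(4*(-59)²*(1 - 59)² - 1734) = √(4*3481*(-58)² - 1734) = √(4*3481*3364 - 1734) = √(46840336 - 1734) = √46838602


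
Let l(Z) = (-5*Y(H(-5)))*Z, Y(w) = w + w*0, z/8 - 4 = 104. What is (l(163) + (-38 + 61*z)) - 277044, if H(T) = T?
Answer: -220303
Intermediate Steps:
z = 864 (z = 32 + 8*104 = 32 + 832 = 864)
Y(w) = w (Y(w) = w + 0 = w)
l(Z) = 25*Z (l(Z) = (-5*(-5))*Z = 25*Z)
(l(163) + (-38 + 61*z)) - 277044 = (25*163 + (-38 + 61*864)) - 277044 = (4075 + (-38 + 52704)) - 277044 = (4075 + 52666) - 277044 = 56741 - 277044 = -220303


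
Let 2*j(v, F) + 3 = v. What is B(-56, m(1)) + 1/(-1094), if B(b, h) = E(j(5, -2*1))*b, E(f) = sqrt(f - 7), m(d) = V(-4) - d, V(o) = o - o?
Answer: -1/1094 - 56*I*sqrt(6) ≈ -0.00091408 - 137.17*I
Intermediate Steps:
V(o) = 0
j(v, F) = -3/2 + v/2
m(d) = -d (m(d) = 0 - d = -d)
E(f) = sqrt(-7 + f)
B(b, h) = I*b*sqrt(6) (B(b, h) = sqrt(-7 + (-3/2 + (1/2)*5))*b = sqrt(-7 + (-3/2 + 5/2))*b = sqrt(-7 + 1)*b = sqrt(-6)*b = (I*sqrt(6))*b = I*b*sqrt(6))
B(-56, m(1)) + 1/(-1094) = I*(-56)*sqrt(6) + 1/(-1094) = -56*I*sqrt(6) - 1/1094 = -1/1094 - 56*I*sqrt(6)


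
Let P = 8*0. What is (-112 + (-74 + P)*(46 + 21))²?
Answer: 25704900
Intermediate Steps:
P = 0
(-112 + (-74 + P)*(46 + 21))² = (-112 + (-74 + 0)*(46 + 21))² = (-112 - 74*67)² = (-112 - 4958)² = (-5070)² = 25704900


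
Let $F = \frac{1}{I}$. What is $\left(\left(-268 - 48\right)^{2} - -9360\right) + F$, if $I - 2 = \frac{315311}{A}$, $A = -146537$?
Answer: $\frac{2428489655}{22237} \approx 1.0921 \cdot 10^{5}$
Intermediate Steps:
$I = - \frac{22237}{146537}$ ($I = 2 + \frac{315311}{-146537} = 2 + 315311 \left(- \frac{1}{146537}\right) = 2 - \frac{315311}{146537} = - \frac{22237}{146537} \approx -0.15175$)
$F = - \frac{146537}{22237}$ ($F = \frac{1}{- \frac{22237}{146537}} = - \frac{146537}{22237} \approx -6.5898$)
$\left(\left(-268 - 48\right)^{2} - -9360\right) + F = \left(\left(-268 - 48\right)^{2} - -9360\right) - \frac{146537}{22237} = \left(\left(-316\right)^{2} + 9360\right) - \frac{146537}{22237} = \left(99856 + 9360\right) - \frac{146537}{22237} = 109216 - \frac{146537}{22237} = \frac{2428489655}{22237}$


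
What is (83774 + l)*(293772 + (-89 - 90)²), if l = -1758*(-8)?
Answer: 31876892294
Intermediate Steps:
l = 14064
(83774 + l)*(293772 + (-89 - 90)²) = (83774 + 14064)*(293772 + (-89 - 90)²) = 97838*(293772 + (-179)²) = 97838*(293772 + 32041) = 97838*325813 = 31876892294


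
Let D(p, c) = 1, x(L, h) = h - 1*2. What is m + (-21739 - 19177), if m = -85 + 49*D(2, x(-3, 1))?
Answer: -40952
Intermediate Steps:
x(L, h) = -2 + h (x(L, h) = h - 2 = -2 + h)
m = -36 (m = -85 + 49*1 = -85 + 49 = -36)
m + (-21739 - 19177) = -36 + (-21739 - 19177) = -36 - 40916 = -40952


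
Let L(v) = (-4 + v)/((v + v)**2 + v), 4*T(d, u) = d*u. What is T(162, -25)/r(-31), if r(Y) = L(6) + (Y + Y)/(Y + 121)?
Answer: 455625/304 ≈ 1498.8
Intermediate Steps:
T(d, u) = d*u/4 (T(d, u) = (d*u)/4 = d*u/4)
L(v) = (-4 + v)/(v + 4*v**2) (L(v) = (-4 + v)/((2*v)**2 + v) = (-4 + v)/(4*v**2 + v) = (-4 + v)/(v + 4*v**2))
r(Y) = 1/75 + 2*Y/(121 + Y) (r(Y) = (-4 + 6)/(6*(1 + 4*6)) + (Y + Y)/(Y + 121) = (1/6)*2/(1 + 24) + (2*Y)/(121 + Y) = (1/6)*2/25 + 2*Y/(121 + Y) = (1/6)*(1/25)*2 + 2*Y/(121 + Y) = 1/75 + 2*Y/(121 + Y))
T(162, -25)/r(-31) = ((1/4)*162*(-25))/(((121 + 151*(-31))/(75*(121 - 31)))) = -2025*6750/(121 - 4681)/2 = -2025/(2*((1/75)*(1/90)*(-4560))) = -2025/(2*(-152/225)) = -2025/2*(-225/152) = 455625/304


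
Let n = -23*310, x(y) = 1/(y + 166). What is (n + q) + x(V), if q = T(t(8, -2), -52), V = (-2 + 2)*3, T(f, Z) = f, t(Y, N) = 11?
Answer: -1181753/166 ≈ -7119.0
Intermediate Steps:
V = 0 (V = 0*3 = 0)
q = 11
x(y) = 1/(166 + y)
n = -7130
(n + q) + x(V) = (-7130 + 11) + 1/(166 + 0) = -7119 + 1/166 = -1181753/166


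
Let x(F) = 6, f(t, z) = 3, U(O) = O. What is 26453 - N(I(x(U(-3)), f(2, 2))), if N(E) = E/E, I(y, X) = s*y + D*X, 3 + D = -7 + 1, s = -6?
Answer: 26452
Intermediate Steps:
D = -9 (D = -3 + (-7 + 1) = -3 - 6 = -9)
I(y, X) = -9*X - 6*y (I(y, X) = -6*y - 9*X = -9*X - 6*y)
N(E) = 1
26453 - N(I(x(U(-3)), f(2, 2))) = 26453 - 1*1 = 26453 - 1 = 26452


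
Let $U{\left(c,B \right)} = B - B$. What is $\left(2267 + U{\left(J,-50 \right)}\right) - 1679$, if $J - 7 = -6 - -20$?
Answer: $588$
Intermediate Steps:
$J = 21$ ($J = 7 - -14 = 7 + \left(-6 + 20\right) = 7 + 14 = 21$)
$U{\left(c,B \right)} = 0$
$\left(2267 + U{\left(J,-50 \right)}\right) - 1679 = \left(2267 + 0\right) - 1679 = 2267 - 1679 = 588$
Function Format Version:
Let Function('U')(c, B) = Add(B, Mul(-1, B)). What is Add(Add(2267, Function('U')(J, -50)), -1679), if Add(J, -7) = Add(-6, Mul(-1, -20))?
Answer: 588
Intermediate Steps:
J = 21 (J = Add(7, Add(-6, Mul(-1, -20))) = Add(7, Add(-6, 20)) = Add(7, 14) = 21)
Function('U')(c, B) = 0
Add(Add(2267, Function('U')(J, -50)), -1679) = Add(Add(2267, 0), -1679) = Add(2267, -1679) = 588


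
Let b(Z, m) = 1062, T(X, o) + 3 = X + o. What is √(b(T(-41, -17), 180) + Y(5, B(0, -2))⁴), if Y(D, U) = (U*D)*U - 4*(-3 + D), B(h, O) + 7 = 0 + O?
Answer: √24840597943 ≈ 1.5761e+5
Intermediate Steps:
B(h, O) = -7 + O (B(h, O) = -7 + (0 + O) = -7 + O)
Y(D, U) = 12 - 4*D + D*U² (Y(D, U) = (D*U)*U + (12 - 4*D) = D*U² + (12 - 4*D) = 12 - 4*D + D*U²)
T(X, o) = -3 + X + o (T(X, o) = -3 + (X + o) = -3 + X + o)
√(b(T(-41, -17), 180) + Y(5, B(0, -2))⁴) = √(1062 + (12 - 4*5 + 5*(-7 - 2)²)⁴) = √(1062 + (12 - 20 + 5*(-9)²)⁴) = √(1062 + (12 - 20 + 5*81)⁴) = √(1062 + (12 - 20 + 405)⁴) = √(1062 + 397⁴) = √(1062 + 24840596881) = √24840597943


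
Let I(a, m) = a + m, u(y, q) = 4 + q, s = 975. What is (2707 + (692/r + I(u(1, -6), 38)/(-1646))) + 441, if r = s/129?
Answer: 866494638/267475 ≈ 3239.5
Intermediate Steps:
r = 325/43 (r = 975/129 = 975*(1/129) = 325/43 ≈ 7.5581)
(2707 + (692/r + I(u(1, -6), 38)/(-1646))) + 441 = (2707 + (692/(325/43) + ((4 - 6) + 38)/(-1646))) + 441 = (2707 + (692*(43/325) + (-2 + 38)*(-1/1646))) + 441 = (2707 + (29756/325 + 36*(-1/1646))) + 441 = (2707 + (29756/325 - 18/823)) + 441 = (2707 + 24483338/267475) + 441 = 748538163/267475 + 441 = 866494638/267475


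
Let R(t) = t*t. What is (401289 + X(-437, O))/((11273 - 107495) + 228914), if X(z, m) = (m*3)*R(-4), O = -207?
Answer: 391353/132692 ≈ 2.9493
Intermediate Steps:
R(t) = t²
X(z, m) = 48*m (X(z, m) = (m*3)*(-4)² = (3*m)*16 = 48*m)
(401289 + X(-437, O))/((11273 - 107495) + 228914) = (401289 + 48*(-207))/((11273 - 107495) + 228914) = (401289 - 9936)/(-96222 + 228914) = 391353/132692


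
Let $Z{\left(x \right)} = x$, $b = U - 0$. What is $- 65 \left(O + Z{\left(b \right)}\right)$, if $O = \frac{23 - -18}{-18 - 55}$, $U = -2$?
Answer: $\frac{12155}{73} \approx 166.51$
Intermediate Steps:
$b = -2$ ($b = -2 - 0 = -2 + 0 = -2$)
$O = - \frac{41}{73}$ ($O = \frac{23 + 18}{-73} = 41 \left(- \frac{1}{73}\right) = - \frac{41}{73} \approx -0.56164$)
$- 65 \left(O + Z{\left(b \right)}\right) = - 65 \left(- \frac{41}{73} - 2\right) = \left(-65\right) \left(- \frac{187}{73}\right) = \frac{12155}{73}$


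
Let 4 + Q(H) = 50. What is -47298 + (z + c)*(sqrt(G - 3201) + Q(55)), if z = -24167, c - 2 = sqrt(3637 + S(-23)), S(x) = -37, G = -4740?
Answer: -1156128 - 24105*I*sqrt(7941) ≈ -1.1561e+6 - 2.1481e+6*I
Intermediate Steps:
Q(H) = 46 (Q(H) = -4 + 50 = 46)
c = 62 (c = 2 + sqrt(3637 - 37) = 2 + sqrt(3600) = 2 + 60 = 62)
-47298 + (z + c)*(sqrt(G - 3201) + Q(55)) = -47298 + (-24167 + 62)*(sqrt(-4740 - 3201) + 46) = -47298 - 24105*(sqrt(-7941) + 46) = -47298 - 24105*(I*sqrt(7941) + 46) = -47298 - 24105*(46 + I*sqrt(7941)) = -47298 + (-1108830 - 24105*I*sqrt(7941)) = -1156128 - 24105*I*sqrt(7941)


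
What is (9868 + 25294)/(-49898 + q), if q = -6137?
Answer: -35162/56035 ≈ -0.62750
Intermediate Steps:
(9868 + 25294)/(-49898 + q) = (9868 + 25294)/(-49898 - 6137) = 35162/(-56035) = 35162*(-1/56035) = -35162/56035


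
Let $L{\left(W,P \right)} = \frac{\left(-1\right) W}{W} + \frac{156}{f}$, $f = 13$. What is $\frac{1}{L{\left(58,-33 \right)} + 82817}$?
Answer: $\frac{1}{82828} \approx 1.2073 \cdot 10^{-5}$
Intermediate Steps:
$L{\left(W,P \right)} = 11$ ($L{\left(W,P \right)} = \frac{\left(-1\right) W}{W} + \frac{156}{13} = -1 + 156 \cdot \frac{1}{13} = -1 + 12 = 11$)
$\frac{1}{L{\left(58,-33 \right)} + 82817} = \frac{1}{11 + 82817} = \frac{1}{82828}$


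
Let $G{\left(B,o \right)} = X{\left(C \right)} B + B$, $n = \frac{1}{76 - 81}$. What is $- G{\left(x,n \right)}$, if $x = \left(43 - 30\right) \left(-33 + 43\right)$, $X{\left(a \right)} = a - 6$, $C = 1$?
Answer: $520$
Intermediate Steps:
$n = - \frac{1}{5}$ ($n = \frac{1}{-5} = - \frac{1}{5} \approx -0.2$)
$X{\left(a \right)} = -6 + a$
$x = 130$ ($x = 13 \cdot 10 = 130$)
$G{\left(B,o \right)} = - 4 B$ ($G{\left(B,o \right)} = \left(-6 + 1\right) B + B = - 5 B + B = - 4 B$)
$- G{\left(x,n \right)} = - \left(-4\right) 130 = \left(-1\right) \left(-520\right) = 520$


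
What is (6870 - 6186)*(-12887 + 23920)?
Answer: 7546572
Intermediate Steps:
(6870 - 6186)*(-12887 + 23920) = 684*11033 = 7546572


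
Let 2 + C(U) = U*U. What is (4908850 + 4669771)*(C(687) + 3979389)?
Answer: 42637852060076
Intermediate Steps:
C(U) = -2 + U**2 (C(U) = -2 + U*U = -2 + U**2)
(4908850 + 4669771)*(C(687) + 3979389) = (4908850 + 4669771)*((-2 + 687**2) + 3979389) = 9578621*((-2 + 471969) + 3979389) = 9578621*(471967 + 3979389) = 9578621*4451356 = 42637852060076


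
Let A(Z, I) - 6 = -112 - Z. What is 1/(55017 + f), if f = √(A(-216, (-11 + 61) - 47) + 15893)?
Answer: 55017/3026854286 - √16003/3026854286 ≈ 1.8135e-5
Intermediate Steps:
A(Z, I) = -106 - Z (A(Z, I) = 6 + (-112 - Z) = -106 - Z)
f = √16003 (f = √((-106 - 1*(-216)) + 15893) = √((-106 + 216) + 15893) = √(110 + 15893) = √16003 ≈ 126.50)
1/(55017 + f) = 1/(55017 + √16003)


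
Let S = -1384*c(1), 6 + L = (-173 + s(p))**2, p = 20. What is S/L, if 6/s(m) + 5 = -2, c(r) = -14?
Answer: 949424/1480795 ≈ 0.64116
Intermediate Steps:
s(m) = -6/7 (s(m) = 6/(-5 - 2) = 6/(-7) = 6*(-1/7) = -6/7)
L = 1480795/49 (L = -6 + (-173 - 6/7)**2 = -6 + (-1217/7)**2 = -6 + 1481089/49 = 1480795/49 ≈ 30220.)
S = 19376 (S = -1384*(-14) = 19376)
S/L = 19376/(1480795/49) = 19376*(49/1480795) = 949424/1480795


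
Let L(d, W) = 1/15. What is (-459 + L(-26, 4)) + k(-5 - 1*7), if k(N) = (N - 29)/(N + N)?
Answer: -18289/40 ≈ -457.23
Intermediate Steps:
k(N) = (-29 + N)/(2*N) (k(N) = (-29 + N)/((2*N)) = (-29 + N)*(1/(2*N)) = (-29 + N)/(2*N))
L(d, W) = 1/15
(-459 + L(-26, 4)) + k(-5 - 1*7) = (-459 + 1/15) + (-29 + (-5 - 1*7))/(2*(-5 - 1*7)) = -6884/15 + (-29 + (-5 - 7))/(2*(-5 - 7)) = -6884/15 + (1/2)*(-29 - 12)/(-12) = -6884/15 + (1/2)*(-1/12)*(-41) = -6884/15 + 41/24 = -18289/40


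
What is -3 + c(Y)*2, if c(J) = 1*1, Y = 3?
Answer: -1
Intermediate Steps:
c(J) = 1
-3 + c(Y)*2 = -3 + 1*2 = -3 + 2 = -1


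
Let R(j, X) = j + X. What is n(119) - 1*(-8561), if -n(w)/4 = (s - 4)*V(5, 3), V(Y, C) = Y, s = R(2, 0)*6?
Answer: 8401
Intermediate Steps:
R(j, X) = X + j
s = 12 (s = (0 + 2)*6 = 2*6 = 12)
n(w) = -160 (n(w) = -4*(12 - 4)*5 = -32*5 = -4*40 = -160)
n(119) - 1*(-8561) = -160 - 1*(-8561) = -160 + 8561 = 8401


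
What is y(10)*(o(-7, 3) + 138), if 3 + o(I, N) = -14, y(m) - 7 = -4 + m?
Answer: 1573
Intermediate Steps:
y(m) = 3 + m (y(m) = 7 + (-4 + m) = 3 + m)
o(I, N) = -17 (o(I, N) = -3 - 14 = -17)
y(10)*(o(-7, 3) + 138) = (3 + 10)*(-17 + 138) = 13*121 = 1573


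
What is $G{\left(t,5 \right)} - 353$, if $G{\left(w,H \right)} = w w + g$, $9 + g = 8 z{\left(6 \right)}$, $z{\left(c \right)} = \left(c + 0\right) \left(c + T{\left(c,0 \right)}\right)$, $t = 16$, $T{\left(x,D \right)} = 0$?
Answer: $182$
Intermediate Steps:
$z{\left(c \right)} = c^{2}$ ($z{\left(c \right)} = \left(c + 0\right) \left(c + 0\right) = c c = c^{2}$)
$g = 279$ ($g = -9 + 8 \cdot 6^{2} = -9 + 8 \cdot 36 = -9 + 288 = 279$)
$G{\left(w,H \right)} = 279 + w^{2}$ ($G{\left(w,H \right)} = w w + 279 = w^{2} + 279 = 279 + w^{2}$)
$G{\left(t,5 \right)} - 353 = \left(279 + 16^{2}\right) - 353 = \left(279 + 256\right) - 353 = 535 - 353 = 182$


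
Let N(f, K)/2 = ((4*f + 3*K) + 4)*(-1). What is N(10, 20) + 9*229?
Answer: 1853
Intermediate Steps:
N(f, K) = -8 - 8*f - 6*K (N(f, K) = 2*(((4*f + 3*K) + 4)*(-1)) = 2*(((3*K + 4*f) + 4)*(-1)) = 2*((4 + 3*K + 4*f)*(-1)) = 2*(-4 - 4*f - 3*K) = -8 - 8*f - 6*K)
N(10, 20) + 9*229 = (-8 - 8*10 - 6*20) + 9*229 = (-8 - 80 - 120) + 2061 = -208 + 2061 = 1853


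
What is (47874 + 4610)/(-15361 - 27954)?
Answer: -52484/43315 ≈ -1.2117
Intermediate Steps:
(47874 + 4610)/(-15361 - 27954) = 52484/(-43315) = 52484*(-1/43315) = -52484/43315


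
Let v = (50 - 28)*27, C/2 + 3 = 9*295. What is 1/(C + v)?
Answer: 1/5898 ≈ 0.00016955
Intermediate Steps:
C = 5304 (C = -6 + 2*(9*295) = -6 + 2*2655 = -6 + 5310 = 5304)
v = 594 (v = 22*27 = 594)
1/(C + v) = 1/(5304 + 594) = 1/5898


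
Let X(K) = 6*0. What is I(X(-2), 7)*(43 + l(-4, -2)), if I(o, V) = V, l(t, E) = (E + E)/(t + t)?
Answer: 609/2 ≈ 304.50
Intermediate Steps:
l(t, E) = E/t (l(t, E) = (2*E)/((2*t)) = (2*E)*(1/(2*t)) = E/t)
X(K) = 0
I(X(-2), 7)*(43 + l(-4, -2)) = 7*(43 - 2/(-4)) = 7*(43 - 2*(-1/4)) = 7*(43 + 1/2) = 7*(87/2) = 609/2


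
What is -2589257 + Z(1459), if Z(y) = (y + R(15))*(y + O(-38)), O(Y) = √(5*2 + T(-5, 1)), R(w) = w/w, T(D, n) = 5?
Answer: -459117 + 1460*√15 ≈ -4.5346e+5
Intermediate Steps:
R(w) = 1
O(Y) = √15 (O(Y) = √(5*2 + 5) = √(10 + 5) = √15)
Z(y) = (1 + y)*(y + √15) (Z(y) = (y + 1)*(y + √15) = (1 + y)*(y + √15))
-2589257 + Z(1459) = -2589257 + (1459 + √15 + 1459² + 1459*√15) = -2589257 + (1459 + √15 + 2128681 + 1459*√15) = -2589257 + (2130140 + 1460*√15) = -459117 + 1460*√15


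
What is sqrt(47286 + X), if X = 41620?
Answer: sqrt(88906) ≈ 298.17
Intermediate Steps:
sqrt(47286 + X) = sqrt(47286 + 41620) = sqrt(88906)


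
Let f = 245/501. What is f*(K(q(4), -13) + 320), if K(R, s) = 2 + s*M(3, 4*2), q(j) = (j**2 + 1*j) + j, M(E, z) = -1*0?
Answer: 78890/501 ≈ 157.47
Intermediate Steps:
M(E, z) = 0
f = 245/501 (f = 245*(1/501) = 245/501 ≈ 0.48902)
q(j) = j**2 + 2*j (q(j) = (j**2 + j) + j = (j + j**2) + j = j**2 + 2*j)
K(R, s) = 2 (K(R, s) = 2 + s*0 = 2 + 0 = 2)
f*(K(q(4), -13) + 320) = 245*(2 + 320)/501 = (245/501)*322 = 78890/501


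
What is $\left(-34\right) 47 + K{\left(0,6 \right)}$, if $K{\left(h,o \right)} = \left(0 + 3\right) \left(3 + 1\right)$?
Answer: $-1586$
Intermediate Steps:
$K{\left(h,o \right)} = 12$ ($K{\left(h,o \right)} = 3 \cdot 4 = 12$)
$\left(-34\right) 47 + K{\left(0,6 \right)} = \left(-34\right) 47 + 12 = -1598 + 12 = -1586$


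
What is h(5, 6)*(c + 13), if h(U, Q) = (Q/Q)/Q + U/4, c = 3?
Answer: 68/3 ≈ 22.667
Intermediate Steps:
h(U, Q) = 1/Q + U/4 (h(U, Q) = 1/Q + U*(¼) = 1/Q + U/4)
h(5, 6)*(c + 13) = (1/6 + (¼)*5)*(3 + 13) = (⅙ + 5/4)*16 = (17/12)*16 = 68/3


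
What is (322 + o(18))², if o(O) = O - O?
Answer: 103684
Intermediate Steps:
o(O) = 0
(322 + o(18))² = (322 + 0)² = 322² = 103684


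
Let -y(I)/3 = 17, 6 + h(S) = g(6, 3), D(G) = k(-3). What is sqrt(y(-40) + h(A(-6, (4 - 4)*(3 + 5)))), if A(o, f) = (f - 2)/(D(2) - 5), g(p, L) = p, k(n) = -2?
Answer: I*sqrt(51) ≈ 7.1414*I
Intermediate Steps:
D(G) = -2
A(o, f) = 2/7 - f/7 (A(o, f) = (f - 2)/(-2 - 5) = (-2 + f)/(-7) = (-2 + f)*(-1/7) = 2/7 - f/7)
h(S) = 0 (h(S) = -6 + 6 = 0)
y(I) = -51 (y(I) = -3*17 = -51)
sqrt(y(-40) + h(A(-6, (4 - 4)*(3 + 5)))) = sqrt(-51 + 0) = sqrt(-51) = I*sqrt(51)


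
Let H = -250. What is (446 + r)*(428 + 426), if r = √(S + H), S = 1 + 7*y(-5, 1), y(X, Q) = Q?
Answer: 380884 + 9394*I*√2 ≈ 3.8088e+5 + 13285.0*I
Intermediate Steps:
S = 8 (S = 1 + 7*1 = 1 + 7 = 8)
r = 11*I*√2 (r = √(8 - 250) = √(-242) = 11*I*√2 ≈ 15.556*I)
(446 + r)*(428 + 426) = (446 + 11*I*√2)*(428 + 426) = (446 + 11*I*√2)*854 = 380884 + 9394*I*√2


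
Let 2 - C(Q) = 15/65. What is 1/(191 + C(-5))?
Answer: 13/2506 ≈ 0.0051875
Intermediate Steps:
C(Q) = 23/13 (C(Q) = 2 - 15/65 = 2 - 1*3/13 = 2 - 3/13 = 23/13)
1/(191 + C(-5)) = 1/(191 + 23/13) = 1/(2506/13) = 13/2506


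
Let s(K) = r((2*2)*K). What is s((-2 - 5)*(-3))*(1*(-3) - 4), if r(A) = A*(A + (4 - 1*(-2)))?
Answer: -52920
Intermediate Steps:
r(A) = A*(6 + A) (r(A) = A*(A + (4 + 2)) = A*(A + 6) = A*(6 + A))
s(K) = 4*K*(6 + 4*K) (s(K) = ((2*2)*K)*(6 + (2*2)*K) = (4*K)*(6 + 4*K) = 4*K*(6 + 4*K))
s((-2 - 5)*(-3))*(1*(-3) - 4) = (8*((-2 - 5)*(-3))*(3 + 2*((-2 - 5)*(-3))))*(1*(-3) - 4) = (8*(-7*(-3))*(3 + 2*(-7*(-3))))*(-3 - 4) = (8*21*(3 + 2*21))*(-7) = (8*21*(3 + 42))*(-7) = (8*21*45)*(-7) = 7560*(-7) = -52920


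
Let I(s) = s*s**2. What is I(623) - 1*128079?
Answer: 241676288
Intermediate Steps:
I(s) = s**3
I(623) - 1*128079 = 623**3 - 1*128079 = 241804367 - 128079 = 241676288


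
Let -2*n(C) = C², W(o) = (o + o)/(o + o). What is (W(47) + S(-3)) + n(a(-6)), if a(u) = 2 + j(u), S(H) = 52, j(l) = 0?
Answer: 51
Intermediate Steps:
W(o) = 1 (W(o) = (2*o)/((2*o)) = (2*o)*(1/(2*o)) = 1)
a(u) = 2 (a(u) = 2 + 0 = 2)
n(C) = -C²/2
(W(47) + S(-3)) + n(a(-6)) = (1 + 52) - ½*2² = 53 - ½*4 = 53 - 2 = 51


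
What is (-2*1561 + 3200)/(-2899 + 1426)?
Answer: -26/491 ≈ -0.052953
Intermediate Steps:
(-2*1561 + 3200)/(-2899 + 1426) = (-3122 + 3200)/(-1473) = 78*(-1/1473) = -26/491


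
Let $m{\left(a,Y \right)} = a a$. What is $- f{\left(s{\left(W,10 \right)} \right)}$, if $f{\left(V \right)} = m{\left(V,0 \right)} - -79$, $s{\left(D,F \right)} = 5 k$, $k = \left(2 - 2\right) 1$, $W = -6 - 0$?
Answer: $-79$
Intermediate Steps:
$W = -6$ ($W = -6 + 0 = -6$)
$m{\left(a,Y \right)} = a^{2}$
$k = 0$ ($k = \left(2 - 2\right) 1 = 0 \cdot 1 = 0$)
$s{\left(D,F \right)} = 0$ ($s{\left(D,F \right)} = 5 \cdot 0 = 0$)
$f{\left(V \right)} = 79 + V^{2}$ ($f{\left(V \right)} = V^{2} - -79 = V^{2} + 79 = 79 + V^{2}$)
$- f{\left(s{\left(W,10 \right)} \right)} = - (79 + 0^{2}) = - (79 + 0) = \left(-1\right) 79 = -79$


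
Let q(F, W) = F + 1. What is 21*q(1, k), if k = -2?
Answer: 42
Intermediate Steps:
q(F, W) = 1 + F
21*q(1, k) = 21*(1 + 1) = 21*2 = 42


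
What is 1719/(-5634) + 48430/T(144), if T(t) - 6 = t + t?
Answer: 15130513/92022 ≈ 164.42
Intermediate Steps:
T(t) = 6 + 2*t (T(t) = 6 + (t + t) = 6 + 2*t)
1719/(-5634) + 48430/T(144) = 1719/(-5634) + 48430/(6 + 2*144) = 1719*(-1/5634) + 48430/(6 + 288) = -191/626 + 48430/294 = -191/626 + 48430*(1/294) = -191/626 + 24215/147 = 15130513/92022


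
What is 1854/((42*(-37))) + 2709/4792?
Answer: -779097/1241128 ≈ -0.62773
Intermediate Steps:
1854/((42*(-37))) + 2709/4792 = 1854/(-1554) + 2709*(1/4792) = 1854*(-1/1554) + 2709/4792 = -309/259 + 2709/4792 = -779097/1241128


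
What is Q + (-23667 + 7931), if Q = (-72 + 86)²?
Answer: -15540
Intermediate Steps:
Q = 196 (Q = 14² = 196)
Q + (-23667 + 7931) = 196 + (-23667 + 7931) = 196 - 15736 = -15540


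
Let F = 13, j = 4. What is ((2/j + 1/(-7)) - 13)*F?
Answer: -2301/14 ≈ -164.36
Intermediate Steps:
((2/j + 1/(-7)) - 13)*F = ((2/4 + 1/(-7)) - 13)*13 = ((2*(1/4) + 1*(-1/7)) - 13)*13 = ((1/2 - 1/7) - 13)*13 = (5/14 - 13)*13 = -177/14*13 = -2301/14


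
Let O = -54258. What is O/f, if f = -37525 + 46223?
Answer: -27129/4349 ≈ -6.2380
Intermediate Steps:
f = 8698
O/f = -54258/8698 = -54258*1/8698 = -27129/4349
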